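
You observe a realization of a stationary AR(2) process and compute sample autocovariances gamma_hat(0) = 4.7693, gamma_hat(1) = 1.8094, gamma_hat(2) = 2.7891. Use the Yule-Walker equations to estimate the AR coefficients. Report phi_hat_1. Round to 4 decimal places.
\hat\phi_{1} = 0.1840

The Yule-Walker equations for an AR(p) process read, in matrix form,
  Gamma_p phi = r_p,   with   (Gamma_p)_{ij} = gamma(|i - j|),
                       (r_p)_i = gamma(i),   i,j = 1..p.
Substitute the sample gammas (Toeplitz matrix and right-hand side of size 2):
  Gamma_p = [[4.7693, 1.8094], [1.8094, 4.7693]]
  r_p     = [1.8094, 2.7891]
Written out:
  4.7693 phi_1 + 1.8094 phi_2 = 1.8094
  1.8094 phi_1 + 4.7693 phi_2 = 2.7891
Solve by Cramer's rule:
  det = gamma(0)^2 - gamma(1)^2 = (4.7693)^2 - (1.8094)^2 = 22.74622249 - 3.27392836 = 19.47229413
  phi_hat_1 = [gamma(1) gamma(0) - gamma(1) gamma(2)] / det = [(1.8094)(4.7693) - (1.8094)(2.7891)] / 19.47229413 = 3.58297388 / 19.47229413 = 0.184
  phi_hat_2 = [gamma(0) gamma(2) - gamma(1)^2] / det = [(4.7693)(2.7891) - (1.8094)^2] / 19.47229413 = 10.02812627 / 19.47229413 = 0.515
So phi_hat = [0.1840, 0.5150].
Therefore phi_hat_1 = 0.1840.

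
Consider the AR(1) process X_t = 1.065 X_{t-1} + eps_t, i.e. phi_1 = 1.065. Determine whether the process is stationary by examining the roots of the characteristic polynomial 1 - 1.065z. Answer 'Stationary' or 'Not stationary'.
\text{Not stationary}

The AR(p) characteristic polynomial is P(z) = 1 - 1.065z.
Stationarity requires all roots to lie outside the unit circle, i.e. |z| > 1 for every root.
This is linear in z: 1 + (-1.065) z = 0  =>  z = -1/(-1.065) = 0.938967,  |z| = 0.938967.
Moduli of all roots: 0.9390.
All moduli strictly greater than 1? No.
Verdict: Not stationary.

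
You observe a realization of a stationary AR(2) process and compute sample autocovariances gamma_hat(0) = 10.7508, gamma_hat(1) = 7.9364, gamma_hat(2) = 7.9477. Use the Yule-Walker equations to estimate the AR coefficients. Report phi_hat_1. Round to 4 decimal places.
\hat\phi_{1} = 0.4230

The Yule-Walker equations for an AR(p) process read, in matrix form,
  Gamma_p phi = r_p,   with   (Gamma_p)_{ij} = gamma(|i - j|),
                       (r_p)_i = gamma(i),   i,j = 1..p.
Substitute the sample gammas (Toeplitz matrix and right-hand side of size 2):
  Gamma_p = [[10.7508, 7.9364], [7.9364, 10.7508]]
  r_p     = [7.9364, 7.9477]
Written out:
  10.7508 phi_1 + 7.9364 phi_2 = 7.9364
  7.9364 phi_1 + 10.7508 phi_2 = 7.9477
Solve by Cramer's rule:
  det = gamma(0)^2 - gamma(1)^2 = (10.7508)^2 - (7.9364)^2 = 115.57970064 - 62.98644496 = 52.59325568
  phi_hat_1 = [gamma(1) gamma(0) - gamma(1) gamma(2)] / det = [(7.9364)(10.7508) - (7.9364)(7.9477)] / 52.59325568 = 22.24652284 / 52.59325568 = 0.423
  phi_hat_2 = [gamma(0) gamma(2) - gamma(1)^2] / det = [(10.7508)(7.9477) - (7.9364)^2] / 52.59325568 = 22.4576882 / 52.59325568 = 0.427
So phi_hat = [0.4230, 0.4270].
Therefore phi_hat_1 = 0.4230.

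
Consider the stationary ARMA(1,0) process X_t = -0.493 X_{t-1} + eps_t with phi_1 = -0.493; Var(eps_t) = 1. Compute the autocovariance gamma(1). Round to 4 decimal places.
\gamma(1) = -0.6513

Multiply the model equation by X_{t-k} and take expectations. With theta_0 = psi_0 = 1 and psi_j the MA(infinity) weights, this gives
  gamma(k) - sum_i phi_i gamma(k-i) = c_k,
  c_k = sigma^2 * sum_{j=k..q} theta_j psi_{j-k}   (c_k = 0 for k > q),
using gamma(-m) = gamma(m).
Pure AR (q = 0): c_0 = sigma^2 = 1, c_k = 0 for k >= 1.
Equations for k = 0 and k = 1 (AR order 1):
  gamma(0) = phi_1 gamma(1) + c_0
  gamma(1) = phi_1 gamma(0) + c_1
Substituting the second into the first: gamma(0) (1 - phi_1^2) = c_0 + phi_1 c_1, so
  gamma(0) = c_0 / (1 - phi_1^2) = 1 / (1 - (-0.493)^2) = 1 / 0.756951 = 1.321089.
  gamma(1) = phi_1 gamma(0) = (-0.493)(1.321089) = -0.651297.
Therefore gamma(1) = -0.6513 (to 4 decimal places).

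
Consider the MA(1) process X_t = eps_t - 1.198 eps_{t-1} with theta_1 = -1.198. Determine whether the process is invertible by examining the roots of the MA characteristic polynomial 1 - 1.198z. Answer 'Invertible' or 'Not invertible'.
\text{Not invertible}

The MA(q) characteristic polynomial is P(z) = 1 - 1.198z.
Invertibility requires all roots to lie outside the unit circle, i.e. |z| > 1 for every root.
This is linear in z: 1 + (-1.198) z = 0  =>  z = -1/(-1.198) = 0.834725,  |z| = 0.834725.
Moduli of all roots: 0.8347.
All moduli strictly greater than 1? No.
Verdict: Not invertible.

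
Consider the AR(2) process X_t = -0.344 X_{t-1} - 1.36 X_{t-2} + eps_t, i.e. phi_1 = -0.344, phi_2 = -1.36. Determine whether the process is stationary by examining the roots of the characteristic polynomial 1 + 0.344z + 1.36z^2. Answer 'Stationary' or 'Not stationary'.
\text{Not stationary}

The AR(p) characteristic polynomial is P(z) = 1 + 0.344z + 1.36z^2.
Stationarity requires all roots to lie outside the unit circle, i.e. |z| > 1 for every root.
Set 1 + (0.344) z + (1.36) z^2 = 0, i.e. a z^2 + b z + c = 0 with a = 1.36, b = 0.344, c = 1.
Discriminant D = b^2 - 4ac = (0.344)^2 - 4*(1.36)*1 = 0.118336 - (5.44) = -5.321664.
D < 0, so the roots are the complex-conjugate pair z = (-b +/- i sqrt(-D)) / (2a) = -0.1265 +/- 0.8481i.
For a conjugate pair |z|^2 = z * conj(z) = (product of roots) = c/a = 1/(1.36) = 0.735294, so |z| = sqrt(0.735294) = 0.8575 for both roots.
Moduli of all roots: 0.8575, 0.8575.
All moduli strictly greater than 1? No.
Verdict: Not stationary.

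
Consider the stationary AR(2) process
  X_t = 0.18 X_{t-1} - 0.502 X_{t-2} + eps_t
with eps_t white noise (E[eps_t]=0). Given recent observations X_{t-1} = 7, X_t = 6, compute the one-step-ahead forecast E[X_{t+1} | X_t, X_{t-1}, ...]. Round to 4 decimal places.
E[X_{t+1} \mid \mathcal F_t] = -2.4340

For an AR(p) model X_t = c + sum_i phi_i X_{t-i} + eps_t, the
one-step-ahead conditional mean is
  E[X_{t+1} | X_t, ...] = c + sum_i phi_i X_{t+1-i}.
Substitute known values:
  E[X_{t+1} | ...] = (0.18) * (6) + (-0.502) * (7)
                   = -2.4340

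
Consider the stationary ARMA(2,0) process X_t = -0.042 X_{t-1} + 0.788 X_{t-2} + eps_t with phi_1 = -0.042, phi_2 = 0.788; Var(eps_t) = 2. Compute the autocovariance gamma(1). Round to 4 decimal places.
\gamma(1) = -1.0880

Multiply the model equation by X_{t-k} and take expectations. With theta_0 = psi_0 = 1 and psi_j the MA(infinity) weights, this gives
  gamma(k) - sum_i phi_i gamma(k-i) = c_k,
  c_k = sigma^2 * sum_{j=k..q} theta_j psi_{j-k}   (c_k = 0 for k > q),
using gamma(-m) = gamma(m).
Pure AR (q = 0): c_0 = sigma^2 = 2, c_k = 0 for k >= 1.
Equations for k = 0, 1, 2 (AR order 2, c_2 = 0):
  (E0) gamma(0) = phi_1 gamma(1) + phi_2 gamma(2) + c_0
  (E1) gamma(1) = phi_1 gamma(0) + phi_2 gamma(1) + c_1
  (E2) gamma(2) = phi_1 gamma(1) + phi_2 gamma(0)
From (E1): gamma(1) = A gamma(0) + B with
  A = phi_1 / (1 - phi_2) = -0.042 / 0.212 = -0.198113,   B = c_1 / (1 - phi_2) = 0 / 0.212 = 0.
Insert (E2) into (E0): gamma(0) (1 - phi_2^2) = phi_1 (1 + phi_2) gamma(1) + c_0.
  phi_1 (1 + phi_2) = (-0.042)(1.788) = -0.075096,   1 - phi_2^2 = 0.379056.
Replace gamma(1) by A gamma(0) + B and collect gamma(0):
  gamma(0) [0.379056 - (-0.075096)(-0.198113)] = c_0 = 2
  gamma(0) * 0.364178 = 2
  gamma(0) = 2 / 0.364178 = 5.491813.
  gamma(1) = A gamma(0) = (-0.198113)(5.491813) = -1.088001.
Therefore gamma(1) = -1.0880 (to 4 decimal places).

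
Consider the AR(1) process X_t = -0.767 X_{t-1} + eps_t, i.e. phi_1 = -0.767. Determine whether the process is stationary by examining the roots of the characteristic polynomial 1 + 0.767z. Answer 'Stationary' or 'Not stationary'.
\text{Stationary}

The AR(p) characteristic polynomial is P(z) = 1 + 0.767z.
Stationarity requires all roots to lie outside the unit circle, i.e. |z| > 1 for every root.
This is linear in z: 1 + (0.767) z = 0  =>  z = -1/(0.767) = -1.303781,  |z| = 1.303781.
Moduli of all roots: 1.3038.
All moduli strictly greater than 1? Yes.
Verdict: Stationary.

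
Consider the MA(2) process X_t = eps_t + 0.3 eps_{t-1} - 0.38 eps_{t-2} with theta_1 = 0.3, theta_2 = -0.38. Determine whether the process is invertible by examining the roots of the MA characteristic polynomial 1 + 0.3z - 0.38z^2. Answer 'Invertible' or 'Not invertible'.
\text{Invertible}

The MA(q) characteristic polynomial is P(z) = 1 + 0.3z - 0.38z^2.
Invertibility requires all roots to lie outside the unit circle, i.e. |z| > 1 for every root.
Set 1 + (0.3) z + (-0.38) z^2 = 0, i.e. a z^2 + b z + c = 0 with a = -0.38, b = 0.3, c = 1.
Discriminant D = b^2 - 4ac = (0.3)^2 - 4*(-0.38)*1 = 0.09 - (-1.52) = 1.61.
D >= 0, so the roots are real: z = (-b +/- sqrt(D)) / (2a) = (-0.3 +/- 1.268858) / (-0.76).
  z_1 = (-0.3 + 1.268858) / (-0.76) = -1.2748,   |z_1| = 1.2748.
  z_2 = (-0.3 - 1.268858) / (-0.76) = 2.0643,   |z_2| = 2.0643.
Moduli of all roots: 1.2748, 2.0643.
All moduli strictly greater than 1? Yes.
Verdict: Invertible.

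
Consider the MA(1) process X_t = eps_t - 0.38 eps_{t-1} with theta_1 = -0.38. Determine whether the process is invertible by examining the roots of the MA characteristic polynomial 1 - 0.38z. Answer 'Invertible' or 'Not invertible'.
\text{Invertible}

The MA(q) characteristic polynomial is P(z) = 1 - 0.38z.
Invertibility requires all roots to lie outside the unit circle, i.e. |z| > 1 for every root.
This is linear in z: 1 + (-0.38) z = 0  =>  z = -1/(-0.38) = 2.631579,  |z| = 2.631579.
Moduli of all roots: 2.6316.
All moduli strictly greater than 1? Yes.
Verdict: Invertible.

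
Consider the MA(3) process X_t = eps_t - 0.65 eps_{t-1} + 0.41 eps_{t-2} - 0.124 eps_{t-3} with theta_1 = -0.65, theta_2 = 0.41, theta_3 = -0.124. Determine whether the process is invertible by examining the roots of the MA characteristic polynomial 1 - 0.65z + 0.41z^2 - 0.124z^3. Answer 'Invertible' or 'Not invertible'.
\text{Invertible}

The MA(q) characteristic polynomial is P(z) = 1 - 0.65z + 0.41z^2 - 0.124z^3.
Invertibility requires all roots to lie outside the unit circle, i.e. |z| > 1 for every root.
Degree 3: look for a simple real root z0 first, then factor out (1 - z/z0) and solve the remaining quadratic.
Testing z0 = 2.5: P(2.5) = 1 + (-0.65)(2.5) + (0.41)(2.5)^2 + (-0.124)(2.5)^3
  = 1 + (-1.625) + (2.5625) + (-1.9375) = 0.  So z_0 = 2.5 is a root, |z_0| = 2.5.
Divide out the factor (1 - 0.4 z) = (1 - z/z0) (since 1/z0 = 0.4):
  P(z) = (1 - 0.4 z)(1 + (-0.25) z + (0.31) z^2)
  [check: z-coef -0.25 - (0.4) = -0.65; z^2-coef 0.31 - (0.4)(-0.25) = 0.41; z^3-coef -(0.4)(0.31) = -0.124.]
Remaining roots from the quadratic factor 1 + (-0.25) z + (0.31) z^2:
  Set 1 + (-0.25) z + (0.31) z^2 = 0, i.e. a z^2 + b z + c = 0 with a = 0.31, b = -0.25, c = 1.
  Discriminant D = b^2 - 4ac = (-0.25)^2 - 4*(0.31)*1 = 0.0625 - (1.24) = -1.1775.
  D < 0, so the roots are the complex-conjugate pair z = (-b +/- i sqrt(-D)) / (2a) = 0.4032 +/- 1.7502i.
  For a conjugate pair |z|^2 = z * conj(z) = (product of roots) = c/a = 1/(0.31) = 3.225806, so |z| = sqrt(3.225806) = 1.7961 for both roots.
Moduli of all roots: 2.5000, 1.7961, 1.7961.
All moduli strictly greater than 1? Yes.
Verdict: Invertible.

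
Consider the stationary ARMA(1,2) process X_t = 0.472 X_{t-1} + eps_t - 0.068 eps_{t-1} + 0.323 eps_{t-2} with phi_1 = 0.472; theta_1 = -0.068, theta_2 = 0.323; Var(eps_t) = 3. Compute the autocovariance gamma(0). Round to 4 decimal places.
\gamma(0) = 4.5082

Multiply the model equation by X_{t-k} and take expectations. With theta_0 = psi_0 = 1 and psi_j the MA(infinity) weights, this gives
  gamma(k) - sum_i phi_i gamma(k-i) = c_k,
  c_k = sigma^2 * sum_{j=k..q} theta_j psi_{j-k}   (c_k = 0 for k > q),
using gamma(-m) = gamma(m).
psi-weights needed (psi_j = theta_j + sum_i phi_i psi_{j-i}):
  psi_1 = theta_1 + phi_1 = -0.068 + (0.472) = 0.404
  psi_2 = theta_2 + phi_1 psi_1 = 0.323 + (0.472)(0.404) = 0.513688
Right-hand sides:
  c_0 = sigma^2 (1 + theta_1 psi_1 + theta_2 psi_2) = 3 * (1 + (-0.068)(0.404) + (0.323)(0.513688)) = 3 * 1.138449 = 3.415348
  c_1 = sigma^2 (theta_1 + theta_2 psi_1) = 3 * (-0.068 + (0.323)(0.404)) = 0.187476
  c_2 = sigma^2 theta_2 = 3 * (0.323) = 0.969
Equations for k = 0 and k = 1 (AR order 1):
  gamma(0) = phi_1 gamma(1) + c_0
  gamma(1) = phi_1 gamma(0) + c_1
Substituting the second into the first: gamma(0) (1 - phi_1^2) = c_0 + phi_1 c_1, so
  gamma(0) = (c_0 + phi_1 c_1) / (1 - phi_1^2) = (3.415348 + (0.472)(0.187476)) / (1 - (0.472)^2) = 3.503836 / 0.777216 = 4.508189.
Therefore gamma(0) = 4.5082 (to 4 decimal places).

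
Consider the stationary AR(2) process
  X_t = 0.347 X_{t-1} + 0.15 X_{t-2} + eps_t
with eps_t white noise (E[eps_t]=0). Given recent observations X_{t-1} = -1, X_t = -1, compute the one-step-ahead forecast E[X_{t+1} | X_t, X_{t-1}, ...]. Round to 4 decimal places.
E[X_{t+1} \mid \mathcal F_t] = -0.4970

For an AR(p) model X_t = c + sum_i phi_i X_{t-i} + eps_t, the
one-step-ahead conditional mean is
  E[X_{t+1} | X_t, ...] = c + sum_i phi_i X_{t+1-i}.
Substitute known values:
  E[X_{t+1} | ...] = (0.347) * (-1) + (0.15) * (-1)
                   = -0.4970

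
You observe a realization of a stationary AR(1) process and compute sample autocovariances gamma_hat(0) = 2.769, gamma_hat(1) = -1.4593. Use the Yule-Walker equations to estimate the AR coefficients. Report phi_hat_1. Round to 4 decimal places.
\hat\phi_{1} = -0.5270

The Yule-Walker equations for an AR(p) process read, in matrix form,
  Gamma_p phi = r_p,   with   (Gamma_p)_{ij} = gamma(|i - j|),
                       (r_p)_i = gamma(i),   i,j = 1..p.
Substitute the sample gammas (Toeplitz matrix and right-hand side of size 1):
  Gamma_p = [[2.769]]
  r_p     = [-1.4593]
With p = 1 this is the single equation gamma(0) phi_1 = gamma(1):
  phi_hat_1 = gamma(1) / gamma(0) = -1.4593 / 2.769 = -0.5270.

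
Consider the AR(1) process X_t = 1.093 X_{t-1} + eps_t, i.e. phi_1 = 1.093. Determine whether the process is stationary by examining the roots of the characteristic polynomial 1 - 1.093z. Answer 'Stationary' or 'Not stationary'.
\text{Not stationary}

The AR(p) characteristic polynomial is P(z) = 1 - 1.093z.
Stationarity requires all roots to lie outside the unit circle, i.e. |z| > 1 for every root.
This is linear in z: 1 + (-1.093) z = 0  =>  z = -1/(-1.093) = 0.914913,  |z| = 0.914913.
Moduli of all roots: 0.9149.
All moduli strictly greater than 1? No.
Verdict: Not stationary.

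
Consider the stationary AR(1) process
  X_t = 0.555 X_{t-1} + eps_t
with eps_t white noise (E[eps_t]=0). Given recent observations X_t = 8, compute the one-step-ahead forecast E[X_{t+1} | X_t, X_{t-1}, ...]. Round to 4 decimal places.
E[X_{t+1} \mid \mathcal F_t] = 4.4400

For an AR(p) model X_t = c + sum_i phi_i X_{t-i} + eps_t, the
one-step-ahead conditional mean is
  E[X_{t+1} | X_t, ...] = c + sum_i phi_i X_{t+1-i}.
Substitute known values:
  E[X_{t+1} | ...] = (0.555) * (8)
                   = 4.4400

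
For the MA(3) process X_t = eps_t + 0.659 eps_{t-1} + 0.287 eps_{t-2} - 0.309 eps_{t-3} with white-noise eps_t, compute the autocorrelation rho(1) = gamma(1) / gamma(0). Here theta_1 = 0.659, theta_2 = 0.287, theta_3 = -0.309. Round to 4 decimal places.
\rho(1) = 0.4711

For an MA(q) process with theta_0 = 1, the autocovariance is
  gamma(k) = sigma^2 * sum_{i=0..q-k} theta_i * theta_{i+k},
and rho(k) = gamma(k) / gamma(0). Sigma^2 cancels.
  numerator   = (1)*(0.659) + (0.659)*(0.287) + (0.287)*(-0.309) = 0.75945.
  denominator = (1)^2 + (0.659)^2 + (0.287)^2 + (-0.309)^2 = 1.612131.
  rho(1) = 0.75945 / 1.612131 = 0.4711.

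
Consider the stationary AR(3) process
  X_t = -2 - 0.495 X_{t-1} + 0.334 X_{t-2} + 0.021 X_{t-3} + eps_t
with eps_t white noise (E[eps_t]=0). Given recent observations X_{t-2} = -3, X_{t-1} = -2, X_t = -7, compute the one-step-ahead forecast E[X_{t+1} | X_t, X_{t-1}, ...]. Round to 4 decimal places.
E[X_{t+1} \mid \mathcal F_t] = 0.7340

For an AR(p) model X_t = c + sum_i phi_i X_{t-i} + eps_t, the
one-step-ahead conditional mean is
  E[X_{t+1} | X_t, ...] = c + sum_i phi_i X_{t+1-i}.
Substitute known values:
  E[X_{t+1} | ...] = -2 + (-0.495) * (-7) + (0.334) * (-2) + (0.021) * (-3)
                   = 0.7340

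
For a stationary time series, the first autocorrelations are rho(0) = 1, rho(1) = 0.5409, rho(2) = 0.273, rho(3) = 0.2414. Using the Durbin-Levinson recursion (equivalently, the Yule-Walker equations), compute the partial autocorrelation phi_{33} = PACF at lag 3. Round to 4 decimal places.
\phi_{33} = 0.1480

The PACF at lag k is phi_{kk}, the last component of the solution
to the Yule-Walker system G_k phi = r_k where
  (G_k)_{ij} = rho(|i - j|), (r_k)_i = rho(i), i,j = 1..k.
Equivalently, Durbin-Levinson gives phi_{kk} iteratively:
  phi_{11} = rho(1)
  phi_{kk} = [rho(k) - sum_{j=1..k-1} phi_{k-1,j} rho(k-j)]
            / [1 - sum_{j=1..k-1} phi_{k-1,j} rho(j)],
  phi_{k,j} = phi_{k-1,j} - phi_{kk} phi_{k-1,k-j},  j = 1..k-1.
Step k = 1:
  phi_11 = rho(1) = 0.5409.
Step k = 2:
  phi_22 = [rho(2) - phi_11 rho(1)] / [1 - phi_11 rho(1)] = [0.273 - (0.5409)(0.5409)] / [1 - (0.5409)(0.5409)]
         = -0.01957281 / 0.70742719 = -0.027668.
  Update: phi_21 = phi_11 - phi_22 phi_11 = 0.5409 - (-0.027668)(0.5409) = 0.555865.
Step k = 3:
  phi_33 = [rho(3) - phi_21 rho(2) - phi_22 rho(1)] / [1 - phi_21 rho(1) - phi_22 rho(2)]
    numerator   = 0.2414 - (0.555865)(0.273) - (-0.027668)(0.5409) = 0.10461415
    denominator = 1 - (0.555865)(0.5409) - (-0.027668)(0.273) = 0.70688566
  phi_33 = 0.10461415 / 0.70688566 = 0.148.
Therefore phi_{33} = 0.1480.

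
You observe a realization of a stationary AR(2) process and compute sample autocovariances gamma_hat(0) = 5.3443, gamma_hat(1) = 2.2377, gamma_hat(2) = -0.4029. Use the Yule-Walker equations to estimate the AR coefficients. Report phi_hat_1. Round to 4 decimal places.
\hat\phi_{1} = 0.5460

The Yule-Walker equations for an AR(p) process read, in matrix form,
  Gamma_p phi = r_p,   with   (Gamma_p)_{ij} = gamma(|i - j|),
                       (r_p)_i = gamma(i),   i,j = 1..p.
Substitute the sample gammas (Toeplitz matrix and right-hand side of size 2):
  Gamma_p = [[5.3443, 2.2377], [2.2377, 5.3443]]
  r_p     = [2.2377, -0.4029]
Written out:
  5.3443 phi_1 + 2.2377 phi_2 = 2.2377
  2.2377 phi_1 + 5.3443 phi_2 = -0.4029
Solve by Cramer's rule:
  det = gamma(0)^2 - gamma(1)^2 = (5.3443)^2 - (2.2377)^2 = 28.56154249 - 5.00730129 = 23.5542412
  phi_hat_1 = [gamma(1) gamma(0) - gamma(1) gamma(2)] / det = [(2.2377)(5.3443) - (2.2377)(-0.4029)] / 23.5542412 = 12.86050944 / 23.5542412 = 0.546
  phi_hat_2 = [gamma(0) gamma(2) - gamma(1)^2] / det = [(5.3443)(-0.4029) - (2.2377)^2] / 23.5542412 = -7.16051976 / 23.5542412 = -0.304
So phi_hat = [0.5460, -0.3040].
Therefore phi_hat_1 = 0.5460.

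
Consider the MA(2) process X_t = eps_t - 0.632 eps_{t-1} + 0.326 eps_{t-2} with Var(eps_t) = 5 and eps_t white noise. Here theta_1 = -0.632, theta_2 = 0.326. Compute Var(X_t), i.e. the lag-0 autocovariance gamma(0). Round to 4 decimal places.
\gamma(0) = 7.5285

For an MA(q) process X_t = eps_t + sum_i theta_i eps_{t-i} with
Var(eps_t) = sigma^2, the variance is
  gamma(0) = sigma^2 * (1 + sum_i theta_i^2).
  sum_i theta_i^2 = (-0.632)^2 + (0.326)^2 = 0.399424 + 0.106276 = 0.5057.
  gamma(0) = 5 * (1 + 0.5057) = 5 * 1.5057 = 7.5285.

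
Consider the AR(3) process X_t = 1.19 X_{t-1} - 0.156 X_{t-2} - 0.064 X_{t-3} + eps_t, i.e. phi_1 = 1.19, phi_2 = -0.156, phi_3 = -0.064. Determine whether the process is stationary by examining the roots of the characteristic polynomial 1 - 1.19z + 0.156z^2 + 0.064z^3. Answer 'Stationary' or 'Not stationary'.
\text{Stationary}

The AR(p) characteristic polynomial is P(z) = 1 - 1.19z + 0.156z^2 + 0.064z^3.
Stationarity requires all roots to lie outside the unit circle, i.e. |z| > 1 for every root.
Degree 3: look for a simple real root z0 first, then factor out (1 - z/z0) and solve the remaining quadratic.
Testing z0 = 2.5: P(2.5) = 1 + (-1.19)(2.5) + (0.156)(2.5)^2 + (0.064)(2.5)^3
  = 1 + (-2.975) + (0.975) + (1) = 0.  So z_0 = 2.5 is a root, |z_0| = 2.5.
Divide out the factor (1 - 0.4 z) = (1 - z/z0) (since 1/z0 = 0.4):
  P(z) = (1 - 0.4 z)(1 + (-0.79) z + (-0.16) z^2)
  [check: z-coef -0.79 - (0.4) = -1.19; z^2-coef -0.16 - (0.4)(-0.79) = 0.156; z^3-coef -(0.4)(-0.16) = 0.064.]
Remaining roots from the quadratic factor 1 + (-0.79) z + (-0.16) z^2:
  Set 1 + (-0.79) z + (-0.16) z^2 = 0, i.e. a z^2 + b z + c = 0 with a = -0.16, b = -0.79, c = 1.
  Discriminant D = b^2 - 4ac = (-0.79)^2 - 4*(-0.16)*1 = 0.6241 - (-0.64) = 1.2641.
  D >= 0, so the roots are real: z = (-b +/- sqrt(D)) / (2a) = (0.79 +/- 1.124322) / (-0.32).
    z_1 = (0.79 + 1.124322) / (-0.32) = -5.9823,   |z_1| = 5.9823.
    z_2 = (0.79 - 1.124322) / (-0.32) = 1.0448,   |z_2| = 1.0448.
Moduli of all roots: 2.5000, 5.9823, 1.0448.
All moduli strictly greater than 1? Yes.
Verdict: Stationary.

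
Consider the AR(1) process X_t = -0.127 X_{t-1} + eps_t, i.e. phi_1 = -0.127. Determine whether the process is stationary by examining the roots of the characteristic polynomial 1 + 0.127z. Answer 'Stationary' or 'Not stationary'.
\text{Stationary}

The AR(p) characteristic polynomial is P(z) = 1 + 0.127z.
Stationarity requires all roots to lie outside the unit circle, i.e. |z| > 1 for every root.
This is linear in z: 1 + (0.127) z = 0  =>  z = -1/(0.127) = -7.874016,  |z| = 7.874016.
Moduli of all roots: 7.8740.
All moduli strictly greater than 1? Yes.
Verdict: Stationary.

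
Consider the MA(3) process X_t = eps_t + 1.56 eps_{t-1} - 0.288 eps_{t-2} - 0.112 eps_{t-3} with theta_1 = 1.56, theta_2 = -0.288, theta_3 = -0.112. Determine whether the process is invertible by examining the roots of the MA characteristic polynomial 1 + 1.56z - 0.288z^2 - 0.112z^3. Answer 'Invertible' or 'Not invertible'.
\text{Not invertible}

The MA(q) characteristic polynomial is P(z) = 1 + 1.56z - 0.288z^2 - 0.112z^3.
Invertibility requires all roots to lie outside the unit circle, i.e. |z| > 1 for every root.
Degree 3: look for a simple real root z0 first, then factor out (1 - z/z0) and solve the remaining quadratic.
Testing z0 = -5: P(-5) = 1 + (1.56)(-5) + (-0.288)(-5)^2 + (-0.112)(-5)^3
  = 1 + (-7.8) + (-7.2) + (14) = 0.  So z_0 = -5 is a root, |z_0| = 5.
Divide out the factor (1 + 0.2 z) = (1 - z/z0) (since 1/z0 = -0.2):
  P(z) = (1 + 0.2 z)(1 + (1.36) z + (-0.56) z^2)
  [check: z-coef 1.36 - (-0.2) = 1.56; z^2-coef -0.56 - (-0.2)(1.36) = -0.288; z^3-coef -(-0.2)(-0.56) = -0.112.]
Remaining roots from the quadratic factor 1 + (1.36) z + (-0.56) z^2:
  Set 1 + (1.36) z + (-0.56) z^2 = 0, i.e. a z^2 + b z + c = 0 with a = -0.56, b = 1.36, c = 1.
  Discriminant D = b^2 - 4ac = (1.36)^2 - 4*(-0.56)*1 = 1.8496 - (-2.24) = 4.0896.
  D >= 0, so the roots are real: z = (-b +/- sqrt(D)) / (2a) = (-1.36 +/- 2.022276) / (-1.12).
    z_1 = (-1.36 + 2.022276) / (-1.12) = -0.5913,   |z_1| = 0.5913.
    z_2 = (-1.36 - 2.022276) / (-1.12) = 3.0199,   |z_2| = 3.0199.
Moduli of all roots: 5.0000, 0.5913, 3.0199.
All moduli strictly greater than 1? No.
Verdict: Not invertible.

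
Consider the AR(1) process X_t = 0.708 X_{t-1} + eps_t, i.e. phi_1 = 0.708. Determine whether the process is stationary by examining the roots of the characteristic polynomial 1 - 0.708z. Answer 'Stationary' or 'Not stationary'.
\text{Stationary}

The AR(p) characteristic polynomial is P(z) = 1 - 0.708z.
Stationarity requires all roots to lie outside the unit circle, i.e. |z| > 1 for every root.
This is linear in z: 1 + (-0.708) z = 0  =>  z = -1/(-0.708) = 1.412429,  |z| = 1.412429.
Moduli of all roots: 1.4124.
All moduli strictly greater than 1? Yes.
Verdict: Stationary.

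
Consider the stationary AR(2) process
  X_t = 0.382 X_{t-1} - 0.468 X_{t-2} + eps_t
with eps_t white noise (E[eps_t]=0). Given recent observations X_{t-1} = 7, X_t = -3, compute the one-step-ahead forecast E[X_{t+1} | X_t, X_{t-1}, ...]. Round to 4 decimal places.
E[X_{t+1} \mid \mathcal F_t] = -4.4220

For an AR(p) model X_t = c + sum_i phi_i X_{t-i} + eps_t, the
one-step-ahead conditional mean is
  E[X_{t+1} | X_t, ...] = c + sum_i phi_i X_{t+1-i}.
Substitute known values:
  E[X_{t+1} | ...] = (0.382) * (-3) + (-0.468) * (7)
                   = -4.4220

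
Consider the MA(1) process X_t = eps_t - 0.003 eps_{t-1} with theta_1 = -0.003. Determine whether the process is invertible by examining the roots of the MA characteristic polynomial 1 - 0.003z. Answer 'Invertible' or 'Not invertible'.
\text{Invertible}

The MA(q) characteristic polynomial is P(z) = 1 - 0.003z.
Invertibility requires all roots to lie outside the unit circle, i.e. |z| > 1 for every root.
This is linear in z: 1 + (-0.003) z = 0  =>  z = -1/(-0.003) = 333.333333,  |z| = 333.333333.
Moduli of all roots: 333.3333.
All moduli strictly greater than 1? Yes.
Verdict: Invertible.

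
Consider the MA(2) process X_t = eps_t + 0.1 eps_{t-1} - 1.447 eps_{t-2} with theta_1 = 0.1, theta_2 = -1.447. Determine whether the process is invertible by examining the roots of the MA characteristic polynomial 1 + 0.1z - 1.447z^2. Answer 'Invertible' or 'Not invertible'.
\text{Not invertible}

The MA(q) characteristic polynomial is P(z) = 1 + 0.1z - 1.447z^2.
Invertibility requires all roots to lie outside the unit circle, i.e. |z| > 1 for every root.
Set 1 + (0.1) z + (-1.447) z^2 = 0, i.e. a z^2 + b z + c = 0 with a = -1.447, b = 0.1, c = 1.
Discriminant D = b^2 - 4ac = (0.1)^2 - 4*(-1.447)*1 = 0.01 - (-5.788) = 5.798.
D >= 0, so the roots are real: z = (-b +/- sqrt(D)) / (2a) = (-0.1 +/- 2.407904) / (-2.894).
  z_1 = (-0.1 + 2.407904) / (-2.894) = -0.7975,   |z_1| = 0.7975.
  z_2 = (-0.1 - 2.407904) / (-2.894) = 0.8666,   |z_2| = 0.8666.
Moduli of all roots: 0.7975, 0.8666.
All moduli strictly greater than 1? No.
Verdict: Not invertible.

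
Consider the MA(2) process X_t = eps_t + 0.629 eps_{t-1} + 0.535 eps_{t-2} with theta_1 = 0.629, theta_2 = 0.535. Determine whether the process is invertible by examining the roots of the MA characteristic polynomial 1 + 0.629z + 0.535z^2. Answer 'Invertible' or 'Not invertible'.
\text{Invertible}

The MA(q) characteristic polynomial is P(z) = 1 + 0.629z + 0.535z^2.
Invertibility requires all roots to lie outside the unit circle, i.e. |z| > 1 for every root.
Set 1 + (0.629) z + (0.535) z^2 = 0, i.e. a z^2 + b z + c = 0 with a = 0.535, b = 0.629, c = 1.
Discriminant D = b^2 - 4ac = (0.629)^2 - 4*(0.535)*1 = 0.395641 - (2.14) = -1.744359.
D < 0, so the roots are the complex-conjugate pair z = (-b +/- i sqrt(-D)) / (2a) = -0.5879 +/- 1.2343i.
For a conjugate pair |z|^2 = z * conj(z) = (product of roots) = c/a = 1/(0.535) = 1.869159, so |z| = sqrt(1.869159) = 1.3672 for both roots.
Moduli of all roots: 1.3672, 1.3672.
All moduli strictly greater than 1? Yes.
Verdict: Invertible.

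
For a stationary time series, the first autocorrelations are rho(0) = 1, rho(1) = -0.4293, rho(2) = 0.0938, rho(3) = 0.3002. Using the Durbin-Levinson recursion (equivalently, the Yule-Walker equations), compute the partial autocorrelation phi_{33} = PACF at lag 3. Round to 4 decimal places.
\phi_{33} = 0.3690

The PACF at lag k is phi_{kk}, the last component of the solution
to the Yule-Walker system G_k phi = r_k where
  (G_k)_{ij} = rho(|i - j|), (r_k)_i = rho(i), i,j = 1..k.
Equivalently, Durbin-Levinson gives phi_{kk} iteratively:
  phi_{11} = rho(1)
  phi_{kk} = [rho(k) - sum_{j=1..k-1} phi_{k-1,j} rho(k-j)]
            / [1 - sum_{j=1..k-1} phi_{k-1,j} rho(j)],
  phi_{k,j} = phi_{k-1,j} - phi_{kk} phi_{k-1,k-j},  j = 1..k-1.
Step k = 1:
  phi_11 = rho(1) = -0.4293.
Step k = 2:
  phi_22 = [rho(2) - phi_11 rho(1)] / [1 - phi_11 rho(1)] = [0.0938 - (-0.4293)(-0.4293)] / [1 - (-0.4293)(-0.4293)]
         = -0.09049849 / 0.81570151 = -0.110946.
  Update: phi_21 = phi_11 - phi_22 phi_11 = -0.4293 - (-0.110946)(-0.4293) = -0.476929.
Step k = 3:
  phi_33 = [rho(3) - phi_21 rho(2) - phi_22 rho(1)] / [1 - phi_21 rho(1) - phi_22 rho(2)]
    numerator   = 0.3002 - (-0.476929)(0.0938) - (-0.110946)(-0.4293) = 0.29730699
    denominator = 1 - (-0.476929)(-0.4293) - (-0.110946)(0.0938) = 0.8056611
  phi_33 = 0.29730699 / 0.8056611 = 0.369.
Therefore phi_{33} = 0.3690.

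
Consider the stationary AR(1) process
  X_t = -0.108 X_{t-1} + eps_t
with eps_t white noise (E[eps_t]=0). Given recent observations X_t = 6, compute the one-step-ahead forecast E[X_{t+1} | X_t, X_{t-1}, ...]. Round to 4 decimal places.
E[X_{t+1} \mid \mathcal F_t] = -0.6480

For an AR(p) model X_t = c + sum_i phi_i X_{t-i} + eps_t, the
one-step-ahead conditional mean is
  E[X_{t+1} | X_t, ...] = c + sum_i phi_i X_{t+1-i}.
Substitute known values:
  E[X_{t+1} | ...] = (-0.108) * (6)
                   = -0.6480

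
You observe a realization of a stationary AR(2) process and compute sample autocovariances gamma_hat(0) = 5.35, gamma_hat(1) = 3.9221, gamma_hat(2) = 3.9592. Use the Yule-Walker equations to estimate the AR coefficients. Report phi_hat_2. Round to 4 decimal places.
\hat\phi_{2} = 0.4380

The Yule-Walker equations for an AR(p) process read, in matrix form,
  Gamma_p phi = r_p,   with   (Gamma_p)_{ij} = gamma(|i - j|),
                       (r_p)_i = gamma(i),   i,j = 1..p.
Substitute the sample gammas (Toeplitz matrix and right-hand side of size 2):
  Gamma_p = [[5.35, 3.9221], [3.9221, 5.35]]
  r_p     = [3.9221, 3.9592]
Written out:
  5.35 phi_1 + 3.9221 phi_2 = 3.9221
  3.9221 phi_1 + 5.35 phi_2 = 3.9592
Solve by Cramer's rule:
  det = gamma(0)^2 - gamma(1)^2 = (5.35)^2 - (3.9221)^2 = 28.6225 - 15.38286841 = 13.23963159
  phi_hat_1 = [gamma(1) gamma(0) - gamma(1) gamma(2)] / det = [(3.9221)(5.35) - (3.9221)(3.9592)] / 13.23963159 = 5.45485668 / 13.23963159 = 0.412
  phi_hat_2 = [gamma(0) gamma(2) - gamma(1)^2] / det = [(5.35)(3.9592) - (3.9221)^2] / 13.23963159 = 5.79885159 / 13.23963159 = 0.438
So phi_hat = [0.4120, 0.4380].
Therefore phi_hat_2 = 0.4380.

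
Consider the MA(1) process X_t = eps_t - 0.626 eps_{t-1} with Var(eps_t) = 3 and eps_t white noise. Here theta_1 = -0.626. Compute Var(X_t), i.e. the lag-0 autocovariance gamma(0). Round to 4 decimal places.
\gamma(0) = 4.1756

For an MA(q) process X_t = eps_t + sum_i theta_i eps_{t-i} with
Var(eps_t) = sigma^2, the variance is
  gamma(0) = sigma^2 * (1 + sum_i theta_i^2).
  sum_i theta_i^2 = (-0.626)^2 = 0.391876.
  gamma(0) = 3 * (1 + 0.391876) = 3 * 1.391876 = 4.175628, which rounds to 4.1756.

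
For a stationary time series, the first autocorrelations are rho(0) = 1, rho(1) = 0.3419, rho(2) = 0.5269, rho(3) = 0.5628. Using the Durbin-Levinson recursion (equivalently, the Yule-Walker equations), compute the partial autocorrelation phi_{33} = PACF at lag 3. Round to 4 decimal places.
\phi_{33} = 0.4440

The PACF at lag k is phi_{kk}, the last component of the solution
to the Yule-Walker system G_k phi = r_k where
  (G_k)_{ij} = rho(|i - j|), (r_k)_i = rho(i), i,j = 1..k.
Equivalently, Durbin-Levinson gives phi_{kk} iteratively:
  phi_{11} = rho(1)
  phi_{kk} = [rho(k) - sum_{j=1..k-1} phi_{k-1,j} rho(k-j)]
            / [1 - sum_{j=1..k-1} phi_{k-1,j} rho(j)],
  phi_{k,j} = phi_{k-1,j} - phi_{kk} phi_{k-1,k-j},  j = 1..k-1.
Step k = 1:
  phi_11 = rho(1) = 0.3419.
Step k = 2:
  phi_22 = [rho(2) - phi_11 rho(1)] / [1 - phi_11 rho(1)] = [0.5269 - (0.3419)(0.3419)] / [1 - (0.3419)(0.3419)]
         = 0.41000439 / 0.88310439 = 0.464276.
  Update: phi_21 = phi_11 - phi_22 phi_11 = 0.3419 - (0.464276)(0.3419) = 0.183164.
Step k = 3:
  phi_33 = [rho(3) - phi_21 rho(2) - phi_22 rho(1)] / [1 - phi_21 rho(1) - phi_22 rho(2)]
    numerator   = 0.5628 - (0.183164)(0.5269) - (0.464276)(0.3419) = 0.30755487
    denominator = 1 - (0.183164)(0.3419) - (0.464276)(0.5269) = 0.69274909
  phi_33 = 0.30755487 / 0.69274909 = 0.444.
Therefore phi_{33} = 0.4440.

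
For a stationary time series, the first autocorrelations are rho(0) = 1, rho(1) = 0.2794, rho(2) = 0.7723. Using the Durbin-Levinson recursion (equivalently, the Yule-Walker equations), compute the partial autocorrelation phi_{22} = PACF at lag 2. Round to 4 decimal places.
\phi_{22} = 0.7530

The PACF at lag k is phi_{kk}, the last component of the solution
to the Yule-Walker system G_k phi = r_k where
  (G_k)_{ij} = rho(|i - j|), (r_k)_i = rho(i), i,j = 1..k.
Equivalently, Durbin-Levinson gives phi_{kk} iteratively:
  phi_{11} = rho(1)
  phi_{kk} = [rho(k) - sum_{j=1..k-1} phi_{k-1,j} rho(k-j)]
            / [1 - sum_{j=1..k-1} phi_{k-1,j} rho(j)],
  phi_{k,j} = phi_{k-1,j} - phi_{kk} phi_{k-1,k-j},  j = 1..k-1.
Step k = 1:
  phi_11 = rho(1) = 0.2794.
Step k = 2:
  phi_22 = [rho(2) - phi_11 rho(1)] / [1 - phi_11 rho(1)] = [0.7723 - (0.2794)(0.2794)] / [1 - (0.2794)(0.2794)]
         = 0.69423564 / 0.92193564 = 0.753.
Therefore phi_{22} = 0.7530.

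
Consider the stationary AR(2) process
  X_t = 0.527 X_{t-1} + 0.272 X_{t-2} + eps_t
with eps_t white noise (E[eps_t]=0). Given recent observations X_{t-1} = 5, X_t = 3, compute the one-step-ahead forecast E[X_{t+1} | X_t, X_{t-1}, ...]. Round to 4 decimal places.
E[X_{t+1} \mid \mathcal F_t] = 2.9410

For an AR(p) model X_t = c + sum_i phi_i X_{t-i} + eps_t, the
one-step-ahead conditional mean is
  E[X_{t+1} | X_t, ...] = c + sum_i phi_i X_{t+1-i}.
Substitute known values:
  E[X_{t+1} | ...] = (0.527) * (3) + (0.272) * (5)
                   = 2.9410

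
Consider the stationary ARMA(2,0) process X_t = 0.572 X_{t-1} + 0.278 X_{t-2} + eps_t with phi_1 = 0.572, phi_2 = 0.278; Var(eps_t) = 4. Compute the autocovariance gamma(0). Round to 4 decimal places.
\gamma(0) = 11.6424

Multiply the model equation by X_{t-k} and take expectations. With theta_0 = psi_0 = 1 and psi_j the MA(infinity) weights, this gives
  gamma(k) - sum_i phi_i gamma(k-i) = c_k,
  c_k = sigma^2 * sum_{j=k..q} theta_j psi_{j-k}   (c_k = 0 for k > q),
using gamma(-m) = gamma(m).
Pure AR (q = 0): c_0 = sigma^2 = 4, c_k = 0 for k >= 1.
Equations for k = 0, 1, 2 (AR order 2, c_2 = 0):
  (E0) gamma(0) = phi_1 gamma(1) + phi_2 gamma(2) + c_0
  (E1) gamma(1) = phi_1 gamma(0) + phi_2 gamma(1) + c_1
  (E2) gamma(2) = phi_1 gamma(1) + phi_2 gamma(0)
From (E1): gamma(1) = A gamma(0) + B with
  A = phi_1 / (1 - phi_2) = 0.572 / 0.722 = 0.792244,   B = c_1 / (1 - phi_2) = 0 / 0.722 = 0.
Insert (E2) into (E0): gamma(0) (1 - phi_2^2) = phi_1 (1 + phi_2) gamma(1) + c_0.
  phi_1 (1 + phi_2) = (0.572)(1.278) = 0.731016,   1 - phi_2^2 = 0.922716.
Replace gamma(1) by A gamma(0) + B and collect gamma(0):
  gamma(0) [0.922716 - (0.731016)(0.792244)] = c_0 = 4
  gamma(0) * 0.343573 = 4
  gamma(0) = 4 / 0.343573 = 11.642354.
Therefore gamma(0) = 11.6424 (to 4 decimal places).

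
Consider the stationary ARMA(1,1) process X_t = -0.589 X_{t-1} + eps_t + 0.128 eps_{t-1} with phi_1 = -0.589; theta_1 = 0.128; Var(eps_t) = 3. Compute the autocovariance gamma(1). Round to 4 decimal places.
\gamma(1) = -1.9580

Multiply the model equation by X_{t-k} and take expectations. With theta_0 = psi_0 = 1 and psi_j the MA(infinity) weights, this gives
  gamma(k) - sum_i phi_i gamma(k-i) = c_k,
  c_k = sigma^2 * sum_{j=k..q} theta_j psi_{j-k}   (c_k = 0 for k > q),
using gamma(-m) = gamma(m).
psi-weights needed (psi_j = theta_j + sum_i phi_i psi_{j-i}):
  psi_1 = theta_1 + phi_1 = 0.128 + (-0.589) = -0.461
Right-hand sides:
  c_0 = sigma^2 (1 + theta_1 psi_1) = 3 * (1 + (0.128)(-0.461)) = 3 * 0.940992 = 2.822976
  c_1 = sigma^2 theta_1 = 3 * (0.128) = 0.384
  c_2 = 0
Equations for k = 0 and k = 1 (AR order 1):
  gamma(0) = phi_1 gamma(1) + c_0
  gamma(1) = phi_1 gamma(0) + c_1
Substituting the second into the first: gamma(0) (1 - phi_1^2) = c_0 + phi_1 c_1, so
  gamma(0) = (c_0 + phi_1 c_1) / (1 - phi_1^2) = (2.822976 + (-0.589)(0.384)) / (1 - (-0.589)^2) = 2.5968 / 0.653079 = 3.976242.
  gamma(1) = phi_1 gamma(0) + c_1 = (-0.589)(3.976242) + (0.384) = -1.958006.
Therefore gamma(1) = -1.9580 (to 4 decimal places).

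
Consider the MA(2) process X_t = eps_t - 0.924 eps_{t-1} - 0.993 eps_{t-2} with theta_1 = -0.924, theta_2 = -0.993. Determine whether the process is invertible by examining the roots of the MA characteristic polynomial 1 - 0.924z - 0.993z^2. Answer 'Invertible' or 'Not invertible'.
\text{Not invertible}

The MA(q) characteristic polynomial is P(z) = 1 - 0.924z - 0.993z^2.
Invertibility requires all roots to lie outside the unit circle, i.e. |z| > 1 for every root.
Set 1 + (-0.924) z + (-0.993) z^2 = 0, i.e. a z^2 + b z + c = 0 with a = -0.993, b = -0.924, c = 1.
Discriminant D = b^2 - 4ac = (-0.924)^2 - 4*(-0.993)*1 = 0.853776 - (-3.972) = 4.825776.
D >= 0, so the roots are real: z = (-b +/- sqrt(D)) / (2a) = (0.924 +/- 2.196765) / (-1.986).
  z_1 = (0.924 + 2.196765) / (-1.986) = -1.5714,   |z_1| = 1.5714.
  z_2 = (0.924 - 2.196765) / (-1.986) = 0.6409,   |z_2| = 0.6409.
Moduli of all roots: 1.5714, 0.6409.
All moduli strictly greater than 1? No.
Verdict: Not invertible.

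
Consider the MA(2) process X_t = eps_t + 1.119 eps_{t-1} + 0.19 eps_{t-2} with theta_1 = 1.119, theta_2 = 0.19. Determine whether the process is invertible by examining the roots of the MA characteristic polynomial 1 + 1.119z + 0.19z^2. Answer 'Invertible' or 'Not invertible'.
\text{Invertible}

The MA(q) characteristic polynomial is P(z) = 1 + 1.119z + 0.19z^2.
Invertibility requires all roots to lie outside the unit circle, i.e. |z| > 1 for every root.
Set 1 + (1.119) z + (0.19) z^2 = 0, i.e. a z^2 + b z + c = 0 with a = 0.19, b = 1.119, c = 1.
Discriminant D = b^2 - 4ac = (1.119)^2 - 4*(0.19)*1 = 1.252161 - (0.76) = 0.492161.
D >= 0, so the roots are real: z = (-b +/- sqrt(D)) / (2a) = (-1.119 +/- 0.701542) / (0.38).
  z_1 = (-1.119 + 0.701542) / (0.38) = -1.0986,   |z_1| = 1.0986.
  z_2 = (-1.119 - 0.701542) / (0.38) = -4.7909,   |z_2| = 4.7909.
Moduli of all roots: 1.0986, 4.7909.
All moduli strictly greater than 1? Yes.
Verdict: Invertible.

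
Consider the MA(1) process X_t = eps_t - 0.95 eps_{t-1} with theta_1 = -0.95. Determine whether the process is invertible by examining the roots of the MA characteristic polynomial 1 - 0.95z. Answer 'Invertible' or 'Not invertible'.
\text{Invertible}

The MA(q) characteristic polynomial is P(z) = 1 - 0.95z.
Invertibility requires all roots to lie outside the unit circle, i.e. |z| > 1 for every root.
This is linear in z: 1 + (-0.95) z = 0  =>  z = -1/(-0.95) = 1.052632,  |z| = 1.052632.
Moduli of all roots: 1.0526.
All moduli strictly greater than 1? Yes.
Verdict: Invertible.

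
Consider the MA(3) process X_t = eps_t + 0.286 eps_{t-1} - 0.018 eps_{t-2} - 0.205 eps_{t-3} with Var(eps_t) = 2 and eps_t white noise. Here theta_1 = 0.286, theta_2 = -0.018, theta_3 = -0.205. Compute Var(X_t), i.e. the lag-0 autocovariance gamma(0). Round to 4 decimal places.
\gamma(0) = 2.2483

For an MA(q) process X_t = eps_t + sum_i theta_i eps_{t-i} with
Var(eps_t) = sigma^2, the variance is
  gamma(0) = sigma^2 * (1 + sum_i theta_i^2).
  sum_i theta_i^2 = (0.286)^2 + (-0.018)^2 + (-0.205)^2 = 0.081796 + 0.000324 + 0.042025 = 0.124145.
  gamma(0) = 2 * (1 + 0.124145) = 2 * 1.124145 = 2.24829, which rounds to 2.2483.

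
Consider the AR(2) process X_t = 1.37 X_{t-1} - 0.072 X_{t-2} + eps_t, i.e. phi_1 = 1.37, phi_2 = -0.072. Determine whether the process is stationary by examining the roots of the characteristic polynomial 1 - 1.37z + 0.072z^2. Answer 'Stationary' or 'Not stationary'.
\text{Not stationary}

The AR(p) characteristic polynomial is P(z) = 1 - 1.37z + 0.072z^2.
Stationarity requires all roots to lie outside the unit circle, i.e. |z| > 1 for every root.
Set 1 + (-1.37) z + (0.072) z^2 = 0, i.e. a z^2 + b z + c = 0 with a = 0.072, b = -1.37, c = 1.
Discriminant D = b^2 - 4ac = (-1.37)^2 - 4*(0.072)*1 = 1.8769 - (0.288) = 1.5889.
D >= 0, so the roots are real: z = (-b +/- sqrt(D)) / (2a) = (1.37 +/- 1.260516) / (0.144).
  z_1 = (1.37 + 1.260516) / (0.144) = 18.2675,   |z_1| = 18.2675.
  z_2 = (1.37 - 1.260516) / (0.144) = 0.7603,   |z_2| = 0.7603.
Moduli of all roots: 18.2675, 0.7603.
All moduli strictly greater than 1? No.
Verdict: Not stationary.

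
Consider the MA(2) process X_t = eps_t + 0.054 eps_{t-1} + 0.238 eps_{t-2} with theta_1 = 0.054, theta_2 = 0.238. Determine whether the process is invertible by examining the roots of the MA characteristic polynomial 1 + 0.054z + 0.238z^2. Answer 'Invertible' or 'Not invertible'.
\text{Invertible}

The MA(q) characteristic polynomial is P(z) = 1 + 0.054z + 0.238z^2.
Invertibility requires all roots to lie outside the unit circle, i.e. |z| > 1 for every root.
Set 1 + (0.054) z + (0.238) z^2 = 0, i.e. a z^2 + b z + c = 0 with a = 0.238, b = 0.054, c = 1.
Discriminant D = b^2 - 4ac = (0.054)^2 - 4*(0.238)*1 = 0.002916 - (0.952) = -0.949084.
D < 0, so the roots are the complex-conjugate pair z = (-b +/- i sqrt(-D)) / (2a) = -0.1134 +/- 2.0467i.
For a conjugate pair |z|^2 = z * conj(z) = (product of roots) = c/a = 1/(0.238) = 4.201681, so |z| = sqrt(4.201681) = 2.0498 for both roots.
Moduli of all roots: 2.0498, 2.0498.
All moduli strictly greater than 1? Yes.
Verdict: Invertible.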